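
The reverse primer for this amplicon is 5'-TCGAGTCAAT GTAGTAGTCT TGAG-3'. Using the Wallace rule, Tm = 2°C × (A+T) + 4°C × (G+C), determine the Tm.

Scanning the sequence gives G=7, C=3, T=8, A=6.
So N_AT = 14 and N_GC = 10.
Tm = 2×14 + 4×10 = 68°C

68°C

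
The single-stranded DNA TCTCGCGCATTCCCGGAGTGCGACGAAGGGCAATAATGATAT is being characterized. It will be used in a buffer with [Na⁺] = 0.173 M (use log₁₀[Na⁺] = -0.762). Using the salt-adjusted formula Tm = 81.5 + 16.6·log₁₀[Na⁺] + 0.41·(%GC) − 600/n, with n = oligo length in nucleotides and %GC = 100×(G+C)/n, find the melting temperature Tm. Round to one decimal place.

76.0°C

Length n = 42. Counting bases: T=9, A=11, C=10, G=12
G+C = 22, so %GC = 22/42 × 100 = 52.381%
Salt term: 16.6 × (-0.762) = -12.649
GC term: 0.41 × 52.381 = 21.476; length term: −600/42 = −14.286
Tm = 81.5 + (-12.649) + 21.476 − 14.286 = 76.041 → 76.0°C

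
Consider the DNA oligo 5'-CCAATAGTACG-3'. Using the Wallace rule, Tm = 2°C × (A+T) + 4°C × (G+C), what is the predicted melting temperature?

A=4, G=2, C=3, T=2
So N_AT = 6 and N_GC = 5.
Tm = 2(6) + 4(5) = 12 + 20 = 32°C

32°C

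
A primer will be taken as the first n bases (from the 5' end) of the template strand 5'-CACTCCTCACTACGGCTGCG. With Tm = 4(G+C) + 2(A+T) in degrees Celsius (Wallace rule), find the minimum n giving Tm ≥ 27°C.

n = 9

First 8 bases: CACTCCTC → Tm = 26°C (< 27°C)
First 9 bases: CACTCCTCA → Tm = 28°C (≥ 27°C)
Since every base adds ≥2°C, Tm only increases with n, so the threshold is first crossed at n = 9.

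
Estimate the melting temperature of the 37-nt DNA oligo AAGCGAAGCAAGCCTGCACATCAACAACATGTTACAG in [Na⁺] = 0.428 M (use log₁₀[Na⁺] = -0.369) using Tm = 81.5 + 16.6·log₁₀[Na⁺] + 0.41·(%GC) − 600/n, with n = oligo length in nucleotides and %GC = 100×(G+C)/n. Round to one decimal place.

Length n = 37. T=5, C=10, A=15, G=7
G+C = 17, so %GC = 17/37 × 100 = 45.946%
Salt term: 16.6 × (-0.369) = -6.125
GC term: 0.41 × 45.946 = 18.838; length term: −600/37 = −16.216
Tm = 81.5 + (-6.125) + 18.838 − 16.216 = 77.997 → 78.0°C

78.0°C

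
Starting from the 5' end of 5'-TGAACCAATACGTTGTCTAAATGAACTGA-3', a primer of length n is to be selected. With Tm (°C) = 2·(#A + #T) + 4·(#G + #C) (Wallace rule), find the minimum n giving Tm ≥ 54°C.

First 19 bases: TGAACCAATACGTTGTCTA → Tm = 52°C (< 54°C)
First 20 bases: TGAACCAATACGTTGTCTAA → Tm = 54°C (≥ 54°C)
Each additional base adds 2°C (A/T) or 4°C (G/C), so Tm is non-decreasing in n; n = 20 is the first length to reach 54°C.

n = 20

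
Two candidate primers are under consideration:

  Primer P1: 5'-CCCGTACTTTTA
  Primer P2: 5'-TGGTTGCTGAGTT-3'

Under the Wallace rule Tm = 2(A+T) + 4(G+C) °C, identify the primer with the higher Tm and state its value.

Primer P1: A+T=7, G+C=5 → Tm = 2(7)+4(5) = 34°C
Primer P2: A+T=7, G+C=6 → Tm = 2(7)+4(6) = 38°C
34°C vs 38°C → primer P2 is higher.

Primer P2, 38°C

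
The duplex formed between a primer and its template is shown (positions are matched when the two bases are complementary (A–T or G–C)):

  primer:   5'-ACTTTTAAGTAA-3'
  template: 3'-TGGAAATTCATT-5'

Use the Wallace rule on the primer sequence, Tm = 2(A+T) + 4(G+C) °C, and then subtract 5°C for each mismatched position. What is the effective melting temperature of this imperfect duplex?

Primer base counts: A=5, T=5, G=1, C=1 → A+T=10, G+C=2
Perfect-match Tm = 2(10) + 4(2) = 20 + 8 = 28°C
Mismatches (positions where the bases are not complementary): 1 (at position 3)
Effective Tm = 28 − 1×5 = 28 − 5 = 23°C

23°C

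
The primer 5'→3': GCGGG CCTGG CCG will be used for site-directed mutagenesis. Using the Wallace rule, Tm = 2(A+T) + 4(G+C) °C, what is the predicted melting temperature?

T=1, A=0, C=5, G=7
So N_AT = 1 and N_GC = 12.
Tm = 2(1) + 4(12) = 2 + 48 = 50°C

50°C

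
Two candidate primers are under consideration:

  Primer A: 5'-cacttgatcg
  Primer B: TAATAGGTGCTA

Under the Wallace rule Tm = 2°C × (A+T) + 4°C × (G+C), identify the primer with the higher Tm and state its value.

Primer B, 32°C

Primer A: A+T=5, G+C=5 → Tm = 2(5)+4(5) = 30°C
Primer B: A+T=8, G+C=4 → Tm = 2(8)+4(4) = 32°C
30°C vs 32°C → primer B is higher.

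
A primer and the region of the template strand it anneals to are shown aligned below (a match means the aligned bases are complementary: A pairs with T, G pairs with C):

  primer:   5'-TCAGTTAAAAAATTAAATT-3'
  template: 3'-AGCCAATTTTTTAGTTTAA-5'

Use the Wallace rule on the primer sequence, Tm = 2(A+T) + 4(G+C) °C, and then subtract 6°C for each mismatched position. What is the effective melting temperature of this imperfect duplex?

Primer base counts: A=10, T=7, G=1, C=1 → A+T=17, G+C=2
Perfect-match Tm = 2(17) + 4(2) = 34 + 8 = 42°C
Mismatches (positions where the bases are not complementary): 2 (at positions 3, 14)
Effective Tm = 42 − 2×6 = 42 − 12 = 30°C

30°C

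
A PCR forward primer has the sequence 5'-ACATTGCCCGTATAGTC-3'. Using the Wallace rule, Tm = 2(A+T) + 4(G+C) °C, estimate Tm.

50°C

Scanning the sequence gives A=4, G=3, C=5, T=5.
AT pairs contribute 9, GC pairs contribute 8.
Tm = 2(9) + 4(8) = 18 + 32 = 50°C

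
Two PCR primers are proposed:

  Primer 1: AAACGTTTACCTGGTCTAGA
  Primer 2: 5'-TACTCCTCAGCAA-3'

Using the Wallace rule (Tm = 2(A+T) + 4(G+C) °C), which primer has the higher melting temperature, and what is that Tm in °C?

Primer 1: A+T=12, G+C=8 → Tm = 2(12)+4(8) = 56°C
Primer 2: A+T=7, G+C=6 → Tm = 2(7)+4(6) = 38°C
56°C vs 38°C → primer 1 is higher.

Primer 1, 56°C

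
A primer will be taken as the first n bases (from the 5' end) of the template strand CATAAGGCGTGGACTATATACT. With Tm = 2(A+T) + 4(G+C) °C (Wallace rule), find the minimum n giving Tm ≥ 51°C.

First 17 bases: CATAAGGCGTGGACTAT → Tm = 50°C (< 51°C)
First 18 bases: CATAAGGCGTGGACTATA → Tm = 52°C (≥ 51°C)
Each additional base adds 2°C (A/T) or 4°C (G/C), so Tm is non-decreasing in n; n = 18 is the first length to reach 51°C.

n = 18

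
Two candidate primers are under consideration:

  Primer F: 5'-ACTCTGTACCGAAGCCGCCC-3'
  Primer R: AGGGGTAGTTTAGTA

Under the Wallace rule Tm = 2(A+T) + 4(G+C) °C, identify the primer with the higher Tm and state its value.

Primer F: A+T=7, G+C=13 → Tm = 2(7)+4(13) = 66°C
Primer R: A+T=9, G+C=6 → Tm = 2(9)+4(6) = 42°C
66°C vs 42°C → primer F is higher.

Primer F, 66°C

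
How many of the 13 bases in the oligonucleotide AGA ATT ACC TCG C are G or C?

6

Scanning the sequence gives T=3, C=4, G=2, A=4.
G+C = 2 + 4 = 6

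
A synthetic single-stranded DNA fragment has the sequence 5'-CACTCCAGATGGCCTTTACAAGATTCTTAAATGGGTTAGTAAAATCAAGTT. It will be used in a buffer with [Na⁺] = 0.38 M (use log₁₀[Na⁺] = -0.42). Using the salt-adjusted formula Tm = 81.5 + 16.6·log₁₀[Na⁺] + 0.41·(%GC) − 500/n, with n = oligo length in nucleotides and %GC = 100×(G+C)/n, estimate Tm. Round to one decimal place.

79.2°C

Length n = 51. Scanning the sequence gives A=17, T=16, C=9, G=9.
G+C = 18, so %GC = 18/51 × 100 = 35.294%
Salt term: 16.6 × (-0.42) = -6.972
GC term: 0.41 × 35.294 = 14.471; length term: −500/51 = −9.804
Tm = 81.5 + (-6.972) + 14.471 − 9.804 = 79.195 → 79.2°C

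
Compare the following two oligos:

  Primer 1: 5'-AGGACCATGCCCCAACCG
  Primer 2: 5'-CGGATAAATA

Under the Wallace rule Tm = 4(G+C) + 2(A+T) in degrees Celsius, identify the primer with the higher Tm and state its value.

Primer 1, 60°C

Primer 1: A+T=6, G+C=12 → Tm = 2(6)+4(12) = 60°C
Primer 2: A+T=7, G+C=3 → Tm = 2(7)+4(3) = 26°C
60°C vs 26°C → primer 1 is higher.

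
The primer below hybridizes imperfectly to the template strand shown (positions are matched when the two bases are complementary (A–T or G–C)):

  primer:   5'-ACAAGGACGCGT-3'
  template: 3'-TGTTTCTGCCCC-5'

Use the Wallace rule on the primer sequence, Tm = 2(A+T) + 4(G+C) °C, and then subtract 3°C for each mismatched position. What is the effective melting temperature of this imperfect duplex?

Primer base counts: A=4, T=1, G=4, C=3 → A+T=5, G+C=7
Perfect-match Tm = 2(5) + 4(7) = 10 + 28 = 38°C
Mismatches (positions where the bases are not complementary): 3 (at positions 5, 10, 12)
Effective Tm = 38 − 3×3 = 38 − 9 = 29°C

29°C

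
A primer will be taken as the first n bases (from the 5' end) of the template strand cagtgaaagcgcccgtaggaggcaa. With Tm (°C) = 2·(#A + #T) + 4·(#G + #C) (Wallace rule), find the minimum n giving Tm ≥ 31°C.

n = 11

First 10 bases: CAGTGAAAGC → Tm = 30°C (< 31°C)
First 11 bases: CAGTGAAAGCG → Tm = 34°C (≥ 31°C)
Since every base adds ≥2°C, Tm only increases with n, so the threshold is first crossed at n = 11.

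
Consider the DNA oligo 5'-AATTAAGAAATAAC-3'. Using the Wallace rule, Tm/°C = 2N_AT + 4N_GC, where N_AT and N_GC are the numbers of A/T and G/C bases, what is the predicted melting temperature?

32°C

Counting bases: C=1, T=3, A=9, G=1
AT pairs contribute 12, GC pairs contribute 2.
Tm = 2(12) + 4(2) = 24 + 8 = 32°C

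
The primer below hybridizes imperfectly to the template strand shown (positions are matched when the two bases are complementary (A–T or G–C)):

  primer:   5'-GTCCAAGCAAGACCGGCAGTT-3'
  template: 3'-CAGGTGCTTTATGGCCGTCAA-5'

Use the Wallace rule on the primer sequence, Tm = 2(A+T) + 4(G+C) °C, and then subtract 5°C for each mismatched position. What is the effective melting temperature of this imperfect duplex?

Primer base counts: A=6, T=3, G=6, C=6 → A+T=9, G+C=12
Perfect-match Tm = 2(9) + 4(12) = 18 + 48 = 66°C
Mismatches (positions where the bases are not complementary): 3 (at positions 6, 8, 11)
Effective Tm = 66 − 3×5 = 66 − 15 = 51°C

51°C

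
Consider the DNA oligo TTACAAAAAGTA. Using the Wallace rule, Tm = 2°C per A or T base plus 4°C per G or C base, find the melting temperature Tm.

Counting bases: T=3, G=1, A=7, C=1
A+T = 10, G+C = 2
Tm = 2(10) + 4(2) = 20 + 8 = 28°C

28°C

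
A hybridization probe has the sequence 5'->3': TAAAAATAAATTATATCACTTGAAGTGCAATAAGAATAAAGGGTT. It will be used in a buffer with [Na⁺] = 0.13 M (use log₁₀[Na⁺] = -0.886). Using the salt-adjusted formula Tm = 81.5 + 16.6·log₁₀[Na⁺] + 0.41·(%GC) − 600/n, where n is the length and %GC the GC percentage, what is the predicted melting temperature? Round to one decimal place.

Length n = 45. G=7, A=22, C=3, T=13
G+C = 10, so %GC = 10/45 × 100 = 22.222%
Salt term: 16.6 × (-0.886) = -14.708
GC term: 0.41 × 22.222 = 9.111; length term: −600/45 = −13.333
Tm = 81.5 + (-14.708) + 9.111 − 13.333 = 62.57 → 62.6°C

62.6°C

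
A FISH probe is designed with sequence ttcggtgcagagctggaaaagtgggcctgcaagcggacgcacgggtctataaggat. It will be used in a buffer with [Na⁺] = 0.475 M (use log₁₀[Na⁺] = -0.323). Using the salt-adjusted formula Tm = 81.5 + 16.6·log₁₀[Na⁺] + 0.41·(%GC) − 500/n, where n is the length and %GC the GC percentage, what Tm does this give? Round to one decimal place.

Length n = 56. Base counts: C=11, A=14, G=21, T=10
G+C = 32, so %GC = 32/56 × 100 = 57.143%
Salt term: 16.6 × (-0.323) = -5.362
GC term: 0.41 × 57.143 = 23.429; length term: −500/56 = −8.929
Tm = 81.5 + (-5.362) + 23.429 − 8.929 = 90.638 → 90.6°C

90.6°C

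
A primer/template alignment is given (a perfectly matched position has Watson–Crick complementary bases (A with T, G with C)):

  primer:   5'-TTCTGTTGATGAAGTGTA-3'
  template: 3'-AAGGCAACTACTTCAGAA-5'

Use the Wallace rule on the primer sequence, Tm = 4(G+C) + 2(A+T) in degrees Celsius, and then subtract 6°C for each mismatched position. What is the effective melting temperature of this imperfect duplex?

Primer base counts: A=4, T=8, G=5, C=1 → A+T=12, G+C=6
Perfect-match Tm = 2(12) + 4(6) = 24 + 24 = 48°C
Mismatches (positions where the bases are not complementary): 3 (at positions 4, 16, 18)
Effective Tm = 48 − 3×6 = 48 − 18 = 30°C

30°C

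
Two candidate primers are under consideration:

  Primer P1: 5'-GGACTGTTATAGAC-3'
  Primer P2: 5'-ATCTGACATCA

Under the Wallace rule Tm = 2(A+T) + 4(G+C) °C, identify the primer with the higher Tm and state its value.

Primer P1, 40°C

Primer P1: A+T=8, G+C=6 → Tm = 2(8)+4(6) = 40°C
Primer P2: A+T=7, G+C=4 → Tm = 2(7)+4(4) = 30°C
40°C vs 30°C → primer P1 is higher.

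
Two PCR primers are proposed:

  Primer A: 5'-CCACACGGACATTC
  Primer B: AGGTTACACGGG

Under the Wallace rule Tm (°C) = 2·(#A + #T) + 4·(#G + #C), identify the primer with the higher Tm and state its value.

Primer A, 44°C

Primer A: A+T=6, G+C=8 → Tm = 2(6)+4(8) = 44°C
Primer B: A+T=5, G+C=7 → Tm = 2(5)+4(7) = 38°C
44°C vs 38°C → primer A is higher.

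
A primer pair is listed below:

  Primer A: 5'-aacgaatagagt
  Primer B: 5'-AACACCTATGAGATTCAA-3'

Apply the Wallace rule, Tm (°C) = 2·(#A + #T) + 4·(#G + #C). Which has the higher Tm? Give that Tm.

Primer B, 48°C

Primer A: A+T=8, G+C=4 → Tm = 2(8)+4(4) = 32°C
Primer B: A+T=12, G+C=6 → Tm = 2(12)+4(6) = 48°C
32°C vs 48°C → primer B is higher.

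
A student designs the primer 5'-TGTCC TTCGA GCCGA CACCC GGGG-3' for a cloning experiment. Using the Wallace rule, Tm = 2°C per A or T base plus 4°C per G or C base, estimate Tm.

82°C

Scanning the sequence gives C=9, G=8, A=3, T=4.
A+T = 7, G+C = 17
Tm = 4·17 + 2·7 = 68 + 14 = 82°C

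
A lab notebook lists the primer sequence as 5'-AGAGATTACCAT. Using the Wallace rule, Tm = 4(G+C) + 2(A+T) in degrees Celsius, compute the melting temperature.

C=2, G=2, A=5, T=3
So N_AT = 8 and N_GC = 4.
Tm = 2×8 + 4×4 = 32°C

32°C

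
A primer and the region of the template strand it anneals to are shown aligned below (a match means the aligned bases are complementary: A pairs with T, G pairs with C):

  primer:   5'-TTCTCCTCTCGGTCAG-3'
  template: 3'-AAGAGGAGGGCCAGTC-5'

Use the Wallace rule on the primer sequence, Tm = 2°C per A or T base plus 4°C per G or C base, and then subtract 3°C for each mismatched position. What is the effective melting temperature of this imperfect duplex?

47°C

Primer base counts: A=1, T=6, G=3, C=6 → A+T=7, G+C=9
Perfect-match Tm = 2(7) + 4(9) = 14 + 36 = 50°C
Mismatches (positions where the bases are not complementary): 1 (at position 9)
Effective Tm = 50 − 1×3 = 50 − 3 = 47°C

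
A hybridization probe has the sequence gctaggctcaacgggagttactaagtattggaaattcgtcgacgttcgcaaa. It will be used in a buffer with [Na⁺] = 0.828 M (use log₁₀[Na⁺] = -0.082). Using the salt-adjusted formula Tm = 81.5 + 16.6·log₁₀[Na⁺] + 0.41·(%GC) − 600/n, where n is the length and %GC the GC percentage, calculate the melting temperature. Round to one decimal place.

Length n = 52. Counting bases: A=15, C=10, G=14, T=13
G+C = 24, so %GC = 24/52 × 100 = 46.154%
Salt term: 16.6 × (-0.082) = -1.361
GC term: 0.41 × 46.154 = 18.923; length term: −600/52 = −11.538
Tm = 81.5 + (-1.361) + 18.923 − 11.538 = 87.524 → 87.5°C

87.5°C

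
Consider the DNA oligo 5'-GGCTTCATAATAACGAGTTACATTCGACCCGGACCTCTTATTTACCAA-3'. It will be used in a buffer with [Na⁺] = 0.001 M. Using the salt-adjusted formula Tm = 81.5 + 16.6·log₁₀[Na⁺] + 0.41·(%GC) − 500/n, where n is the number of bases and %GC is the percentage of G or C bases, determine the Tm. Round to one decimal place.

Length n = 48. Scanning the sequence gives A=14, G=7, C=13, T=14.
G+C = 20, so %GC = 20/48 × 100 = 41.667%
Salt term: 16.6 × (-3) = -49.8
GC term: 0.41 × 41.667 = 17.083; length term: −500/48 = −10.417
Tm = 81.5 + (-49.8) + 17.083 − 10.417 = 38.366 → 38.4°C

38.4°C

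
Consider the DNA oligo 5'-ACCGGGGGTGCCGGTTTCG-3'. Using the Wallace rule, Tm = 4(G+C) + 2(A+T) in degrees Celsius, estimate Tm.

Base counts: G=9, T=4, A=1, C=5
AT pairs contribute 5, GC pairs contribute 14.
Tm = 4·14 + 2·5 = 56 + 10 = 66°C

66°C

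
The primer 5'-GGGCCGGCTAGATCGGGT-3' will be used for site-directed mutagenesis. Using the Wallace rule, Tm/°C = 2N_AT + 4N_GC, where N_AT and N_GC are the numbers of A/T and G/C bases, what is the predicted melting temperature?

A=2, T=3, C=4, G=9
A+T = 5, G+C = 13
Tm = 4·13 + 2·5 = 52 + 10 = 62°C

62°C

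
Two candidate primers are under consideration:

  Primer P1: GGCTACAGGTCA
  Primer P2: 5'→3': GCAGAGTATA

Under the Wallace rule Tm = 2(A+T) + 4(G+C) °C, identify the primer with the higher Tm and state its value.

Primer P1, 38°C

Primer P1: A+T=5, G+C=7 → Tm = 2(5)+4(7) = 38°C
Primer P2: A+T=6, G+C=4 → Tm = 2(6)+4(4) = 28°C
38°C vs 28°C → primer P1 is higher.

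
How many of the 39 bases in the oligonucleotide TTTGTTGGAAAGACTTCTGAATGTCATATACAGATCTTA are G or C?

Counting bases: G=7, C=5, T=15, A=12
G+C = 7 + 5 = 12

12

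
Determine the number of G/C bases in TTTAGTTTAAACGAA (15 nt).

Counting bases: A=6, G=2, T=6, C=1
Total G or C: 2 + 1 = 3

3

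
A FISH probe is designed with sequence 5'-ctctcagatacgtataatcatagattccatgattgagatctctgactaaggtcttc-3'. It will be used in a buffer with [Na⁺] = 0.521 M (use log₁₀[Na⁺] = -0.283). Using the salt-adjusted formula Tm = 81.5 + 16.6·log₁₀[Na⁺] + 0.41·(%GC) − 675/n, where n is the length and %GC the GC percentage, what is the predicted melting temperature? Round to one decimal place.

80.1°C

Length n = 56. A=16, C=12, T=19, G=9
G+C = 21, so %GC = 21/56 × 100 = 37.5%
Salt term: 16.6 × (-0.283) = -4.698
GC term: 0.41 × 37.5 = 15.375; length term: −675/56 = −12.054
Tm = 81.5 + (-4.698) + 15.375 − 12.054 = 80.123 → 80.1°C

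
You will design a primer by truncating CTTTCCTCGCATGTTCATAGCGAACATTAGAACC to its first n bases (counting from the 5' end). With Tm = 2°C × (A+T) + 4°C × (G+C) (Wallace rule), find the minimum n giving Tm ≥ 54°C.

First 18 bases: CTTTCCTCGCATGTTCAT → Tm = 52°C (< 54°C)
First 19 bases: CTTTCCTCGCATGTTCATA → Tm = 54°C (≥ 54°C)
Each additional base adds 2°C (A/T) or 4°C (G/C), so Tm is non-decreasing in n; n = 19 is the first length to reach 54°C.

n = 19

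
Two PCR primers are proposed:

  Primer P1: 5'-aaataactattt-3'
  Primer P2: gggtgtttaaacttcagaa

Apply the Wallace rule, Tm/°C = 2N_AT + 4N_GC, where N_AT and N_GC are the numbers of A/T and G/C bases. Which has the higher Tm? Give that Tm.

Primer P2, 52°C

Primer P1: A+T=11, G+C=1 → Tm = 2(11)+4(1) = 26°C
Primer P2: A+T=12, G+C=7 → Tm = 2(12)+4(7) = 52°C
26°C vs 52°C → primer P2 is higher.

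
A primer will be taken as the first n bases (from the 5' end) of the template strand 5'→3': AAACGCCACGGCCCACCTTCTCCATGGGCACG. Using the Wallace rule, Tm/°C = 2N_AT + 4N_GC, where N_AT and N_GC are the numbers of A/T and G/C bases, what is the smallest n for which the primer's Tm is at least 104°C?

First 31 bases: AAACGCCACGGCCCACCTTCTCCATGGGCAC → Tm = 102°C (< 104°C)
First 32 bases: AAACGCCACGGCCCACCTTCTCCATGGGCACG → Tm = 106°C (≥ 104°C)
Since every base adds ≥2°C, Tm only increases with n, so the threshold is first crossed at n = 32.

n = 32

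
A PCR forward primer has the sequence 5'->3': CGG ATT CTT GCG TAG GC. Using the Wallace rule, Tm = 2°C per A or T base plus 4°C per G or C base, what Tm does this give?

Base counts: A=2, G=6, C=4, T=5
So N_AT = 7 and N_GC = 10.
Tm = 2×7 + 4×10 = 54°C

54°C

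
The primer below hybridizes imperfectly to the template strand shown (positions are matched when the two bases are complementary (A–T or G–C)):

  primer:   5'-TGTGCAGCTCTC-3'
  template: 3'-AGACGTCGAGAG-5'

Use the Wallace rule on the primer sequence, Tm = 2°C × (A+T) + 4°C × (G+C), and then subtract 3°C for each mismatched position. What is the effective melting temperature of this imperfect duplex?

Primer base counts: A=1, T=4, G=3, C=4 → A+T=5, G+C=7
Perfect-match Tm = 2(5) + 4(7) = 10 + 28 = 38°C
Mismatches (positions where the bases are not complementary): 1 (at position 2)
Effective Tm = 38 − 1×3 = 38 − 3 = 35°C

35°C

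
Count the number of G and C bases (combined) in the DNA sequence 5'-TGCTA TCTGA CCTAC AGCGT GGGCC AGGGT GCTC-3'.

21

Scanning the sequence gives G=11, C=10, T=8, A=5.
Total G or C: 11 + 10 = 21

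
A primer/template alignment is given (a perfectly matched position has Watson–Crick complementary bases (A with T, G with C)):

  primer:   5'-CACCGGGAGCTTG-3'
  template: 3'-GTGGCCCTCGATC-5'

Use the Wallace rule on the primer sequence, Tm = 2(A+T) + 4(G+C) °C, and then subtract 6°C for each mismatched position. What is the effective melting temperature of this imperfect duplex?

Primer base counts: A=2, T=2, G=5, C=4 → A+T=4, G+C=9
Perfect-match Tm = 2(4) + 4(9) = 8 + 36 = 44°C
Mismatches (positions where the bases are not complementary): 1 (at position 12)
Effective Tm = 44 − 1×6 = 44 − 6 = 38°C

38°C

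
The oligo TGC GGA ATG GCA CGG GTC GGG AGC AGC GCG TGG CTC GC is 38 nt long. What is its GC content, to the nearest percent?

G=18, A=5, C=10, T=5
G+C = 18 + 10 = 28 out of 38 bases
%GC = 28/38 × 100 = 73.68% ≈ 74%

74%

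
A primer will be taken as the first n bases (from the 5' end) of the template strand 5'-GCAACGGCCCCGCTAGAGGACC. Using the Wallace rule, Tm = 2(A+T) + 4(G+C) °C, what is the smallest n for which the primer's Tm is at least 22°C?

First 6 bases: GCAACG → Tm = 20°C (< 22°C)
First 7 bases: GCAACGG → Tm = 24°C (≥ 22°C)
Since every base adds ≥2°C, Tm only increases with n, so the threshold is first crossed at n = 7.

n = 7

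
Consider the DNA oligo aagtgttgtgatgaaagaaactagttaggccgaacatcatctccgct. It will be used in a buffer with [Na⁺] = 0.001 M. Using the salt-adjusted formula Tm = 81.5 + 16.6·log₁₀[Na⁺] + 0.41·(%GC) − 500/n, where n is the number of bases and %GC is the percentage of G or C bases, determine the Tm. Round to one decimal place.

Length n = 47. T=12, G=11, A=15, C=9
G+C = 20, so %GC = 20/47 × 100 = 42.553%
Salt term: 16.6 × (-3) = -49.8
GC term: 0.41 × 42.553 = 17.447; length term: −500/47 = −10.638
Tm = 81.5 + (-49.8) + 17.447 − 10.638 = 38.509 → 38.5°C

38.5°C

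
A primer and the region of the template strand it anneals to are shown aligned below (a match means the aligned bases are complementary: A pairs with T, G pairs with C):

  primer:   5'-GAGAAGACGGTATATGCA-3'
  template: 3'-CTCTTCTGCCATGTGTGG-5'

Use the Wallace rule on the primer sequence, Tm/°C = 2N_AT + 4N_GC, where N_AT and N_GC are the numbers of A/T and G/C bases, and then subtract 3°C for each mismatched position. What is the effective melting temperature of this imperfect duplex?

40°C

Primer base counts: A=7, T=3, G=6, C=2 → A+T=10, G+C=8
Perfect-match Tm = 2(10) + 4(8) = 20 + 32 = 52°C
Mismatches (positions where the bases are not complementary): 4 (at positions 13, 15, 16, 18)
Effective Tm = 52 − 4×3 = 52 − 12 = 40°C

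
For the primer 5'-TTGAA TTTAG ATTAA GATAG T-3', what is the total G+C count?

Counting bases: C=0, G=4, T=9, A=8
G+C = 4 + 0 = 4

4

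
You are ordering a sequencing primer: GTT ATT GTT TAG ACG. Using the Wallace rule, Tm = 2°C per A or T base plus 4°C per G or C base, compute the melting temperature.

40°C

Scanning the sequence gives C=1, A=3, T=7, G=4.
AT pairs contribute 10, GC pairs contribute 5.
Tm = 2(10) + 4(5) = 20 + 20 = 40°C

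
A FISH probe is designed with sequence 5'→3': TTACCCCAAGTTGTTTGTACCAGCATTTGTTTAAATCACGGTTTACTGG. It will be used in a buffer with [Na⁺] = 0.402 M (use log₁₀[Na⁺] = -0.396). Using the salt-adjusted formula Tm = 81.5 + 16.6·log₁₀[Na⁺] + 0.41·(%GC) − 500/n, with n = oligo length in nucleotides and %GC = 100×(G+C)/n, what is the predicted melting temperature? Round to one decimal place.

80.6°C

Length n = 49. Base counts: A=11, C=10, G=9, T=19
G+C = 19, so %GC = 19/49 × 100 = 38.776%
Salt term: 16.6 × (-0.396) = -6.574
GC term: 0.41 × 38.776 = 15.898; length term: −500/49 = −10.204
Tm = 81.5 + (-6.574) + 15.898 − 10.204 = 80.62 → 80.6°C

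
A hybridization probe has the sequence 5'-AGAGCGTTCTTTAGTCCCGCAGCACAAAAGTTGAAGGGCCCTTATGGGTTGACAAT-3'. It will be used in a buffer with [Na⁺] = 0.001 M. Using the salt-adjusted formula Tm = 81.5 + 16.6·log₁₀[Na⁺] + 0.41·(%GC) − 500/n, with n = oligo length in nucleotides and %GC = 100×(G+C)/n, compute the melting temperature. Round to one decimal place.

Length n = 56. Scanning the sequence gives C=12, G=15, A=15, T=14.
G+C = 27, so %GC = 27/56 × 100 = 48.214%
Salt term: 16.6 × (-3) = -49.8
GC term: 0.41 × 48.214 = 19.768; length term: −500/56 = −8.929
Tm = 81.5 + (-49.8) + 19.768 − 8.929 = 42.539 → 42.5°C

42.5°C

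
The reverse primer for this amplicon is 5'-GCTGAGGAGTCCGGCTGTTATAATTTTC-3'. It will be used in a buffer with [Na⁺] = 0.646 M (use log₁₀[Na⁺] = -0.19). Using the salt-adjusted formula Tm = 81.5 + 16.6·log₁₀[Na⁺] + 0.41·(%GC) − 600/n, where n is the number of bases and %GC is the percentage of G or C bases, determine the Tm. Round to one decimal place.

Length n = 28. A=5, T=10, G=8, C=5
G+C = 13, so %GC = 13/28 × 100 = 46.429%
Salt term: 16.6 × (-0.19) = -3.154
GC term: 0.41 × 46.429 = 19.036; length term: −600/28 = −21.429
Tm = 81.5 + (-3.154) + 19.036 − 21.429 = 75.953 → 76.0°C

76.0°C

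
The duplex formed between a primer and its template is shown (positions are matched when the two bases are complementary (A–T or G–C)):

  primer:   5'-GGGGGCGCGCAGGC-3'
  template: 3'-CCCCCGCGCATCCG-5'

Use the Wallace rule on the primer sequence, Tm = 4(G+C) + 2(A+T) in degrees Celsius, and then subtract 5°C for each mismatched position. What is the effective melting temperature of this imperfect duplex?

49°C

Primer base counts: A=1, T=0, G=9, C=4 → A+T=1, G+C=13
Perfect-match Tm = 2(1) + 4(13) = 2 + 52 = 54°C
Mismatches (positions where the bases are not complementary): 1 (at position 10)
Effective Tm = 54 − 1×5 = 54 − 5 = 49°C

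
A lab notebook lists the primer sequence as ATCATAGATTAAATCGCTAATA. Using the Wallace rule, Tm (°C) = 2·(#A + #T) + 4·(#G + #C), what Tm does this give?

Counting bases: C=3, G=2, T=7, A=10
So N_AT = 17 and N_GC = 5.
Tm = 2(17) + 4(5) = 34 + 20 = 54°C

54°C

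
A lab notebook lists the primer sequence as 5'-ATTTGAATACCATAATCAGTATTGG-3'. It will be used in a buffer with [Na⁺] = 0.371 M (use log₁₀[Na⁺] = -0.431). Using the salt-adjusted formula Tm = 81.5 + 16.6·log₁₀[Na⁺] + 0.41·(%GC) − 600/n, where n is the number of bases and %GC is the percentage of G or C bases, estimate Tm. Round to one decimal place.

Length n = 25. Base counts: G=4, C=3, A=9, T=9
G+C = 7, so %GC = 7/25 × 100 = 28%
Salt term: 16.6 × (-0.431) = -7.155
GC term: 0.41 × 28 = 11.48; length term: −600/25 = −24
Tm = 81.5 + (-7.155) + 11.48 − 24 = 61.825 → 61.8°C

61.8°C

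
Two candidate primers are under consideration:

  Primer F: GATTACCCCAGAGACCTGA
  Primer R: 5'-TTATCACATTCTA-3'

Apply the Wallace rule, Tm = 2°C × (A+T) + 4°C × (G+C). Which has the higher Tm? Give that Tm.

Primer F: A+T=9, G+C=10 → Tm = 2(9)+4(10) = 58°C
Primer R: A+T=10, G+C=3 → Tm = 2(10)+4(3) = 32°C
58°C vs 32°C → primer F is higher.

Primer F, 58°C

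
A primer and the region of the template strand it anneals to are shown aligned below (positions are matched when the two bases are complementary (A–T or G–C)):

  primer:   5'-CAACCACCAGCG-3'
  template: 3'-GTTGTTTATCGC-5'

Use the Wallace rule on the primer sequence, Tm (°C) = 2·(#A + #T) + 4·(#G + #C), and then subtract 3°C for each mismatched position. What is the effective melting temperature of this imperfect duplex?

Primer base counts: A=4, T=0, G=2, C=6 → A+T=4, G+C=8
Perfect-match Tm = 2(4) + 4(8) = 8 + 32 = 40°C
Mismatches (positions where the bases are not complementary): 3 (at positions 5, 7, 8)
Effective Tm = 40 − 3×3 = 40 − 9 = 31°C

31°C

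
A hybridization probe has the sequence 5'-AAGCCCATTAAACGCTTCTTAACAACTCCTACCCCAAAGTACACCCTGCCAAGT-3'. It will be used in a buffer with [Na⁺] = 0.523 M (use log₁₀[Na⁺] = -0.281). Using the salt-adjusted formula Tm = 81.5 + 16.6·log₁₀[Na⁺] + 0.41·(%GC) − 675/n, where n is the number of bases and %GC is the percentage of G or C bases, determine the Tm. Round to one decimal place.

83.3°C

Length n = 54. Base counts: A=18, C=20, G=5, T=11
G+C = 25, so %GC = 25/54 × 100 = 46.296%
Salt term: 16.6 × (-0.281) = -4.665
GC term: 0.41 × 46.296 = 18.981; length term: −675/54 = −12.5
Tm = 81.5 + (-4.665) + 18.981 − 12.5 = 83.316 → 83.3°C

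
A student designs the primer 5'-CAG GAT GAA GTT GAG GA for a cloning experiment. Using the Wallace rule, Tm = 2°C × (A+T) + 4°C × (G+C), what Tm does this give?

Base counts: T=3, A=6, C=1, G=7
AT pairs contribute 9, GC pairs contribute 8.
Tm = 2×9 + 4×8 = 50°C

50°C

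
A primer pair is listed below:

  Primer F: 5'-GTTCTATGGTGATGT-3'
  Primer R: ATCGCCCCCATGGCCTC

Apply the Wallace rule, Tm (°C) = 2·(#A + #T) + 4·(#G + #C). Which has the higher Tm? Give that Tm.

Primer F: A+T=9, G+C=6 → Tm = 2(9)+4(6) = 42°C
Primer R: A+T=5, G+C=12 → Tm = 2(5)+4(12) = 58°C
42°C vs 58°C → primer R is higher.

Primer R, 58°C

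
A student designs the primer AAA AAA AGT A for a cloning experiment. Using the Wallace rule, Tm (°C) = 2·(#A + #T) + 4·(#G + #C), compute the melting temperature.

22°C

Base counts: G=1, C=0, T=1, A=8
A+T = 9, G+C = 1
Tm = 2(9) + 4(1) = 18 + 4 = 22°C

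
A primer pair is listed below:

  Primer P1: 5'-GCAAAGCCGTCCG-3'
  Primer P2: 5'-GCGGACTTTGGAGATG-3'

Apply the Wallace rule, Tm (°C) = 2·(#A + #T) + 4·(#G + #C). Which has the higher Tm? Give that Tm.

Primer P1: A+T=4, G+C=9 → Tm = 2(4)+4(9) = 44°C
Primer P2: A+T=7, G+C=9 → Tm = 2(7)+4(9) = 50°C
44°C vs 50°C → primer P2 is higher.

Primer P2, 50°C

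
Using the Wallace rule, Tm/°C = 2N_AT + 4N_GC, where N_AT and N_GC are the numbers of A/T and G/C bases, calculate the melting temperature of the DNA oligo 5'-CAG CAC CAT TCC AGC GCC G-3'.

64°C

Base counts: A=4, G=4, T=2, C=9
A+T = 6, G+C = 13
Tm = 2×6 + 4×13 = 64°C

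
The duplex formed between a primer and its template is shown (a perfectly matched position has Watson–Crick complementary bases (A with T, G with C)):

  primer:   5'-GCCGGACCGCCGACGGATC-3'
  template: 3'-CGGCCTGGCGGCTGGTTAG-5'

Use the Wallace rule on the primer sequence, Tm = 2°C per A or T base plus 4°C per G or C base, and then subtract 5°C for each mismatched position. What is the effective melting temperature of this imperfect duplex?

Primer base counts: A=3, T=1, G=7, C=8 → A+T=4, G+C=15
Perfect-match Tm = 2(4) + 4(15) = 8 + 60 = 68°C
Mismatches (positions where the bases are not complementary): 2 (at positions 15, 16)
Effective Tm = 68 − 2×5 = 68 − 10 = 58°C

58°C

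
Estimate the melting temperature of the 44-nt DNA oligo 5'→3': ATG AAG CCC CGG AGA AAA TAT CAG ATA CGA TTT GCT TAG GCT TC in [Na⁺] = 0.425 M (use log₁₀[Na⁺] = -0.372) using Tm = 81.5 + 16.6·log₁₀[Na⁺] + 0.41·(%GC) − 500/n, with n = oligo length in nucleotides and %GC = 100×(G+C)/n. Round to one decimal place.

Length n = 44. Base counts: C=9, G=10, A=14, T=11
G+C = 19, so %GC = 19/44 × 100 = 43.182%
Salt term: 16.6 × (-0.372) = -6.175
GC term: 0.41 × 43.182 = 17.705; length term: −500/44 = −11.364
Tm = 81.5 + (-6.175) + 17.705 − 11.364 = 81.666 → 81.7°C

81.7°C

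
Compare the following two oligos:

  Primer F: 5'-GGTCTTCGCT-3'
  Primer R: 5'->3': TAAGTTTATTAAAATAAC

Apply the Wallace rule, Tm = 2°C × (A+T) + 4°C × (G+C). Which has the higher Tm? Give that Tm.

Primer F: A+T=4, G+C=6 → Tm = 2(4)+4(6) = 32°C
Primer R: A+T=16, G+C=2 → Tm = 2(16)+4(2) = 40°C
32°C vs 40°C → primer R is higher.

Primer R, 40°C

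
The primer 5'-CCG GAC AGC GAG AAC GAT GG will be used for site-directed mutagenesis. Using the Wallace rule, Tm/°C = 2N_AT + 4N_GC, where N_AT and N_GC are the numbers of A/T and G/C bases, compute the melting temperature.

A=6, T=1, C=5, G=8
AT pairs contribute 7, GC pairs contribute 13.
Tm = 2×7 + 4×13 = 66°C

66°C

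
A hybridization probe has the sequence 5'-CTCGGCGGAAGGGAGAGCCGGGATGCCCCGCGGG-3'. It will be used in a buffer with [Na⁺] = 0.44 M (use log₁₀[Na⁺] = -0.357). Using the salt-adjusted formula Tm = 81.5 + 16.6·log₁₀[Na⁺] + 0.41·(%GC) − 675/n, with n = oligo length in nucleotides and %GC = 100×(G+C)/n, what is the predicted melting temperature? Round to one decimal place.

88.3°C

Length n = 34. Counting bases: C=10, A=5, G=17, T=2
G+C = 27, so %GC = 27/34 × 100 = 79.412%
Salt term: 16.6 × (-0.357) = -5.926
GC term: 0.41 × 79.412 = 32.559; length term: −675/34 = −19.853
Tm = 81.5 + (-5.926) + 32.559 − 19.853 = 88.28 → 88.3°C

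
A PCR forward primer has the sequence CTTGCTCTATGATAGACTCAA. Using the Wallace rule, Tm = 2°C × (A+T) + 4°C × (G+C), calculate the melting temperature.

Base counts: T=7, G=3, C=5, A=6
So N_AT = 13 and N_GC = 8.
Tm = 2(13) + 4(8) = 26 + 32 = 58°C

58°C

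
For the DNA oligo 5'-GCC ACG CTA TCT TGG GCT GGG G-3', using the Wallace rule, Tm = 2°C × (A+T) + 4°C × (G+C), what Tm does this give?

Counting bases: A=2, G=9, T=5, C=6
AT pairs contribute 7, GC pairs contribute 15.
Tm = 2(7) + 4(15) = 14 + 60 = 74°C

74°C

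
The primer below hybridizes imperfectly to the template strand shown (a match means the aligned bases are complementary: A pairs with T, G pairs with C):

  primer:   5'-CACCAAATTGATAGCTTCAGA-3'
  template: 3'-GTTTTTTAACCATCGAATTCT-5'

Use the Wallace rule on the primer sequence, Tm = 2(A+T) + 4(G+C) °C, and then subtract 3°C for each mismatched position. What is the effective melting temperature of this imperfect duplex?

Primer base counts: A=8, T=5, G=3, C=5 → A+T=13, G+C=8
Perfect-match Tm = 2(13) + 4(8) = 26 + 32 = 58°C
Mismatches (positions where the bases are not complementary): 4 (at positions 3, 4, 11, 18)
Effective Tm = 58 − 4×3 = 58 − 12 = 46°C

46°C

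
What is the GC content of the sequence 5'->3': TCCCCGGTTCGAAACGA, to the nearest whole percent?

59%

Scanning the sequence gives C=6, A=4, T=3, G=4.
G+C = 4 + 6 = 10 out of 17 bases
%GC = 10/17 × 100 = 58.82% ≈ 59%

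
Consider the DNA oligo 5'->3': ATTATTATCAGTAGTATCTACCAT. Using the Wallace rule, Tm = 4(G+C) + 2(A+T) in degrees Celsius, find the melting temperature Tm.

60°C

Counting bases: C=4, A=8, G=2, T=10
A+T = 18, G+C = 6
Tm = 4·6 + 2·18 = 24 + 36 = 60°C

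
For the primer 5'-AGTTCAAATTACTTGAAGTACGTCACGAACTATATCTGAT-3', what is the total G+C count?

Base counts: G=6, C=7, T=13, A=14
Total G or C: 6 + 7 = 13

13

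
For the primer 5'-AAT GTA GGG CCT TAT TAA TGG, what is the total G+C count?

8

Scanning the sequence gives G=6, C=2, A=6, T=7.
G+C = 6 + 2 = 8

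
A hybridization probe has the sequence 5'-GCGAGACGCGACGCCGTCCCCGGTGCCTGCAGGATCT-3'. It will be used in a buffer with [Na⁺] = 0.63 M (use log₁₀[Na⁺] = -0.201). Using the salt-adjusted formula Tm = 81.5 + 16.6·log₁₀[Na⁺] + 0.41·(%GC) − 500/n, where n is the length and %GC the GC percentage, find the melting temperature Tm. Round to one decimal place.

Length n = 37. Scanning the sequence gives A=5, C=14, G=13, T=5.
G+C = 27, so %GC = 27/37 × 100 = 72.973%
Salt term: 16.6 × (-0.201) = -3.337
GC term: 0.41 × 72.973 = 29.919; length term: −500/37 = −13.514
Tm = 81.5 + (-3.337) + 29.919 − 13.514 = 94.568 → 94.6°C

94.6°C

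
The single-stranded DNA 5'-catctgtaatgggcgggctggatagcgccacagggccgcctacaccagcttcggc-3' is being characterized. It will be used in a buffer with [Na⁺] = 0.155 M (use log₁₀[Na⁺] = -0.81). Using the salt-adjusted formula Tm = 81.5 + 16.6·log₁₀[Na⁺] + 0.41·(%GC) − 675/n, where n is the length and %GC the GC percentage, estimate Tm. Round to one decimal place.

Length n = 55. C=18, T=9, A=10, G=18
G+C = 36, so %GC = 36/55 × 100 = 65.455%
Salt term: 16.6 × (-0.81) = -13.446
GC term: 0.41 × 65.455 = 26.837; length term: −675/55 = −12.273
Tm = 81.5 + (-13.446) + 26.837 − 12.273 = 82.618 → 82.6°C

82.6°C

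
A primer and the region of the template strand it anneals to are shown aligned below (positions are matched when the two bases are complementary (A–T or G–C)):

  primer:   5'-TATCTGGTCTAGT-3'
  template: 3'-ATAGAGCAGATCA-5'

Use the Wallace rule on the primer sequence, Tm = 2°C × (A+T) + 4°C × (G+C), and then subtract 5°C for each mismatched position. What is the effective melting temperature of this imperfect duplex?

31°C

Primer base counts: A=2, T=6, G=3, C=2 → A+T=8, G+C=5
Perfect-match Tm = 2(8) + 4(5) = 16 + 20 = 36°C
Mismatches (positions where the bases are not complementary): 1 (at position 6)
Effective Tm = 36 − 1×5 = 36 − 5 = 31°C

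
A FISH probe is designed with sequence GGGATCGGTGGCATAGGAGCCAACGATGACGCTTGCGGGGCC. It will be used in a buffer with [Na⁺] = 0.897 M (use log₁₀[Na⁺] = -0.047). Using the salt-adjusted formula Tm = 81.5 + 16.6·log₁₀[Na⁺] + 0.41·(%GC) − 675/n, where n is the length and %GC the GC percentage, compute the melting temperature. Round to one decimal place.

Length n = 42. C=10, T=6, G=18, A=8
G+C = 28, so %GC = 28/42 × 100 = 66.667%
Salt term: 16.6 × (-0.047) = -0.78
GC term: 0.41 × 66.667 = 27.333; length term: −675/42 = −16.071
Tm = 81.5 + (-0.78) + 27.333 − 16.071 = 91.982 → 92.0°C

92.0°C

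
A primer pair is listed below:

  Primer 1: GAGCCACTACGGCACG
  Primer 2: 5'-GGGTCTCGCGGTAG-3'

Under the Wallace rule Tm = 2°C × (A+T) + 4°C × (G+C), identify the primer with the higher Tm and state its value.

Primer 1, 54°C

Primer 1: A+T=5, G+C=11 → Tm = 2(5)+4(11) = 54°C
Primer 2: A+T=4, G+C=10 → Tm = 2(4)+4(10) = 48°C
54°C vs 48°C → primer 1 is higher.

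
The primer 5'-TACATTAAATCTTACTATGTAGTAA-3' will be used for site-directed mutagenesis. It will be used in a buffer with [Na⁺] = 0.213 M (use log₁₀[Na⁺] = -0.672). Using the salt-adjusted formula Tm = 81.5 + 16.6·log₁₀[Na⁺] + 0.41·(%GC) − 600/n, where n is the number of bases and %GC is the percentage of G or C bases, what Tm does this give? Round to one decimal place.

54.5°C

Length n = 25. T=10, G=2, A=10, C=3
G+C = 5, so %GC = 5/25 × 100 = 20%
Salt term: 16.6 × (-0.672) = -11.155
GC term: 0.41 × 20 = 8.2; length term: −600/25 = −24
Tm = 81.5 + (-11.155) + 8.2 − 24 = 54.545 → 54.5°C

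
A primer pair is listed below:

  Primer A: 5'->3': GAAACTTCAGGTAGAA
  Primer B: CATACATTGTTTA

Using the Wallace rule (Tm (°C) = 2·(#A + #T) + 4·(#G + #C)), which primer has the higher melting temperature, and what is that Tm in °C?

Primer A: A+T=10, G+C=6 → Tm = 2(10)+4(6) = 44°C
Primer B: A+T=10, G+C=3 → Tm = 2(10)+4(3) = 32°C
44°C vs 32°C → primer A is higher.

Primer A, 44°C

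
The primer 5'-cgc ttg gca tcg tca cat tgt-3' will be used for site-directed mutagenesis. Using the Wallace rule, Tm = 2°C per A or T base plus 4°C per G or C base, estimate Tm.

64°C

Base counts: T=7, C=6, G=5, A=3
AT pairs contribute 10, GC pairs contribute 11.
Tm = 2×10 + 4×11 = 64°C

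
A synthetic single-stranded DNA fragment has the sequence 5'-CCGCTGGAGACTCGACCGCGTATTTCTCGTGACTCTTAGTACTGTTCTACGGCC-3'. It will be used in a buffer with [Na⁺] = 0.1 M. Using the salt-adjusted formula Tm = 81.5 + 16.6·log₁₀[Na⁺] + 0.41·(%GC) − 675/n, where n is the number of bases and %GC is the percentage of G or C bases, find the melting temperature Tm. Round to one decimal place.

Length n = 54. Counting bases: T=16, G=13, A=8, C=17
G+C = 30, so %GC = 30/54 × 100 = 55.556%
Salt term: 16.6 × (-1) = -16.6
GC term: 0.41 × 55.556 = 22.778; length term: −675/54 = −12.5
Tm = 81.5 + (-16.6) + 22.778 − 12.5 = 75.178 → 75.2°C

75.2°C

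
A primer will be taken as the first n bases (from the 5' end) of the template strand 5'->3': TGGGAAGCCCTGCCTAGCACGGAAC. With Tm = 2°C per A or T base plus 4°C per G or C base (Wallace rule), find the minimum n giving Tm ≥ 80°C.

First 24 bases: TGGGAAGCCCTGCCTAGCACGGAA → Tm = 78°C (< 80°C)
First 25 bases: TGGGAAGCCCTGCCTAGCACGGAAC → Tm = 82°C (≥ 80°C)
Since every base adds ≥2°C, Tm only increases with n, so the threshold is first crossed at n = 25.

n = 25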